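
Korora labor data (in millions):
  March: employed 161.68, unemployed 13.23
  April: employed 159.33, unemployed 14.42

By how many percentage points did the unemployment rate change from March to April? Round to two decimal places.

The unemployment rate changed by +0.74 percentage points.

March: labor force = 161.68 + 13.23 = 174.91; u = 13.23/174.91 = 7.56%.
April: labor force = 159.33 + 14.42 = 173.75; u = 14.42/173.75 = 8.30%.
Change = 8.30% − 7.56% = +0.74 pp.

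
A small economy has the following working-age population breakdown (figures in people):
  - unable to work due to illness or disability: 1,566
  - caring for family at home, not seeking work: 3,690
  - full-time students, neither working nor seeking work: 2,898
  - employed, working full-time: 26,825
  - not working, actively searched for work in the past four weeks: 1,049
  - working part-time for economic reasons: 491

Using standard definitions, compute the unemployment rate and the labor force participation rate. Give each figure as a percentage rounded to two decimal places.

Employed = 26,825 + 491 = 27,316 (anyone who worked, including part-time for economic reasons, counts as employed).
Unemployed = 1,049.
Labor force = 27,316 + 1,049 = 28,365.
Not in labor force = 1,566 + 3,690 + 2,898 = 8,154 (those not working and not actively searching are outside the labor force).
Civilian working-age population = 28,365 + 8,154 = 36,519.
Unemployment rate = 1,049 / 28,365 = 3.70%.
Labor force participation rate = 28,365 / 36,519 = 77.67%.

Unemployment rate ≈ 3.70%; labor force participation rate ≈ 77.67%.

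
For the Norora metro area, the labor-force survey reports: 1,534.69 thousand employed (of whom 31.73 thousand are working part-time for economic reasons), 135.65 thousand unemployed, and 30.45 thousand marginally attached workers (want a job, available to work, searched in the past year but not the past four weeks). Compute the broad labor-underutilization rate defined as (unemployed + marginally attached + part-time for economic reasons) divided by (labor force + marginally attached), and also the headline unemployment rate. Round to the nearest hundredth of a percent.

Broad underutilization rate ≈ 11.63%; headline unemployment rate ≈ 8.12%.

Labor force = 1,534.69 + 135.65 = 1,670.34 thousand.
Numerator = 135.65 + 30.45 + 31.73 = 197.83 thousand.
Denominator = 1,670.34 + 30.45 = 1,700.79 thousand.
Broad rate = 197.83 / 1,700.79 = 11.63%.
Headline unemployment rate = 135.65 / 1,670.34 = 8.12%.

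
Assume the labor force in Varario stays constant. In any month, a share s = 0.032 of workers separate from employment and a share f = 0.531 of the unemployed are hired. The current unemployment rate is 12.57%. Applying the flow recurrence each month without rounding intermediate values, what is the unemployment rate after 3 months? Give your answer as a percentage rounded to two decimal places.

Unemployment rate after three months ≈ 6.26%.

With a fixed labor force, u_{t+1} = u_t + s·(1−u_t) − f·u_t = u_t·(1−s−f) + s.
Here 1−s−f = 0.437 and s = 0.032.
u_1 = 0.125700 × 0.437 + 0.032 = 0.086931.
u_2 = 0.086931 × 0.437 + 0.032 = 0.069989.
u_3 = 0.069989 × 0.437 + 0.032 = 0.062585.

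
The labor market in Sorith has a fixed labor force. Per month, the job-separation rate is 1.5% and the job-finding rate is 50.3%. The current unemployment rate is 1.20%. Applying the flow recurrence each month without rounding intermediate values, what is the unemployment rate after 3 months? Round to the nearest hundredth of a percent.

Unemployment rate after three months ≈ 2.71%.

With a fixed labor force, u_{t+1} = u_t + s·(1−u_t) − f·u_t = u_t·(1−s−f) + s.
Here 1−s−f = 0.482 and s = 0.015.
u_1 = 0.012000 × 0.482 + 0.015 = 0.020784.
u_2 = 0.020784 × 0.482 + 0.015 = 0.025018.
u_3 = 0.025018 × 0.482 + 0.015 = 0.027059.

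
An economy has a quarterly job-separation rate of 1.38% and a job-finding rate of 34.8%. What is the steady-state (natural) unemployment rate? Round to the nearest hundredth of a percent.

Steady-state unemployment rate ≈ 3.81%.

At steady state the flows balance: s·E = f·U, so U/(E+U) = s/(s+f).
u* = 1.38 / (1.38 + 34.8) = 1.38 / 36.18 = 3.81%.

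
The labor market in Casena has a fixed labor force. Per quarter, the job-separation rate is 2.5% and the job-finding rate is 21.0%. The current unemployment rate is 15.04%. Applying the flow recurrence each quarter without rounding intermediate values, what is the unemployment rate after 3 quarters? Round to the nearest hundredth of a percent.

With a fixed labor force, u_{t+1} = u_t + s·(1−u_t) − f·u_t = u_t·(1−s−f) + s.
Here 1−s−f = 0.765 and s = 0.025.
u_1 = 0.150400 × 0.765 + 0.025 = 0.140056.
u_2 = 0.140056 × 0.765 + 0.025 = 0.132143.
u_3 = 0.132143 × 0.765 + 0.025 = 0.126089.

Unemployment rate after three quarters ≈ 12.61%.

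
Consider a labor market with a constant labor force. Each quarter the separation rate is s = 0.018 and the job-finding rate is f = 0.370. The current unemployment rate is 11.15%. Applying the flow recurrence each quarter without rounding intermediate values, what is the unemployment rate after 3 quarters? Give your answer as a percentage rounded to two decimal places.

With a fixed labor force, u_{t+1} = u_t + s·(1−u_t) − f·u_t = u_t·(1−s−f) + s.
Here 1−s−f = 0.612 and s = 0.018.
u_1 = 0.111500 × 0.612 + 0.018 = 0.086238.
u_2 = 0.086238 × 0.612 + 0.018 = 0.070778.
u_3 = 0.070778 × 0.612 + 0.018 = 0.061316.

Unemployment rate after three quarters ≈ 6.13%.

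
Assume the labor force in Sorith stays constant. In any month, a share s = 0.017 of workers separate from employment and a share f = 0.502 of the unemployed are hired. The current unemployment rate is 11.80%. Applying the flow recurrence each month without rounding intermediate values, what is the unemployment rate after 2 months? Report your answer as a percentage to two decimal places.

Unemployment rate after two months ≈ 5.25%.

With a fixed labor force, u_{t+1} = u_t + s·(1−u_t) − f·u_t = u_t·(1−s−f) + s.
Here 1−s−f = 0.481 and s = 0.017.
u_1 = 0.118000 × 0.481 + 0.017 = 0.073758.
u_2 = 0.073758 × 0.481 + 0.017 = 0.052478.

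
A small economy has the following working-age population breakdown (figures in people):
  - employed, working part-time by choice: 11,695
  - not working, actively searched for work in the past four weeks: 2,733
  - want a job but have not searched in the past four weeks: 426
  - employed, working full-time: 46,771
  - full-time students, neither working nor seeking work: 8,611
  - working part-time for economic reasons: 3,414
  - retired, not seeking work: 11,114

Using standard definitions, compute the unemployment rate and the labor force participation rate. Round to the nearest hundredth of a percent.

Unemployment rate ≈ 4.23%; labor force participation rate ≈ 76.23%.

Employed = 11,695 + 46,771 + 3,414 = 61,880 (anyone who worked, including part-time for economic reasons, counts as employed).
Unemployed = 2,733.
Labor force = 61,880 + 2,733 = 64,613.
Not in labor force = 426 + 8,611 + 11,114 = 20,151 (those not working and not actively searching are outside the labor force — including those who want a job but have given up searching).
Civilian working-age population = 64,613 + 20,151 = 84,764.
Unemployment rate = 2,733 / 64,613 = 4.23%.
Labor force participation rate = 64,613 / 84,764 = 76.23%.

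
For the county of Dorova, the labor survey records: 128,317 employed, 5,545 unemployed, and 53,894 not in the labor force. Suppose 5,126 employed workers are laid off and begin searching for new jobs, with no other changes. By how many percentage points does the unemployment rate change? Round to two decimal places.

Initially, labor force = 128,317 + 5,545 = 133,862, so u = 5,545/133,862 = 4.14%.
After the change, employed falls and unemployed rises by 5,126; labor force unchanged → E = 123,191, U = 10,671, labor force = 133,862.
New unemployment rate = 10,671 / 133,862 = 7.97%.
Change = 7.97% − 4.14% = +3.83 percentage points.

The unemployment rate changes by +3.83 percentage points.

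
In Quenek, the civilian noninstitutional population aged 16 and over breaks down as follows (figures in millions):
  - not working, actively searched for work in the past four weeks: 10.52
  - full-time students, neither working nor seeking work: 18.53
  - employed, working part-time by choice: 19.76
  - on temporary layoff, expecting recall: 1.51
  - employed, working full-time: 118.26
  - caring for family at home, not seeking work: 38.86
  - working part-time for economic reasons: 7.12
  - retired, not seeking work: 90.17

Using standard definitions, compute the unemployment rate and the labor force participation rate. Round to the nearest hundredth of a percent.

Employed = 19.76 + 118.26 + 7.12 = 145.14 million (anyone who worked, including part-time for economic reasons, counts as employed).
Unemployed = 10.52 + 1.51 = 12.03 million (jobless and actively searching, or on temporary layoff).
Labor force = 145.14 + 12.03 = 157.17 million.
Not in labor force = 18.53 + 38.86 + 90.17 = 147.56 million (those not working and not actively searching are outside the labor force).
Civilian working-age population = 157.17 + 147.56 = 304.73 million.
Unemployment rate = 12.03 / 157.17 = 7.65%.
Labor force participation rate = 157.17 / 304.73 = 51.58%.

Unemployment rate ≈ 7.65%; labor force participation rate ≈ 51.58%.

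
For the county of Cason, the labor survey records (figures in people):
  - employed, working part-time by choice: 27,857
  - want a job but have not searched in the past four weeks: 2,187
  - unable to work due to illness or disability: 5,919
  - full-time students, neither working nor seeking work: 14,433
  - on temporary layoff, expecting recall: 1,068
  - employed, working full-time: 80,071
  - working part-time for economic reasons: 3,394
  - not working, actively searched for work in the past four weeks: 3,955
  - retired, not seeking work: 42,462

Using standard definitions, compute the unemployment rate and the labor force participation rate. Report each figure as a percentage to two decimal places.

Unemployment rate ≈ 4.32%; labor force participation rate ≈ 64.16%.

Employed = 27,857 + 80,071 + 3,394 = 111,322 (anyone who worked, including part-time for economic reasons, counts as employed).
Unemployed = 1,068 + 3,955 = 5,023 (jobless and actively searching, or on temporary layoff).
Labor force = 111,322 + 5,023 = 116,345.
Not in labor force = 2,187 + 5,919 + 14,433 + 42,462 = 65,001 (those not working and not actively searching are outside the labor force — including those who want a job but have given up searching).
Civilian working-age population = 116,345 + 65,001 = 181,346.
Unemployment rate = 5,023 / 116,345 = 4.32%.
Labor force participation rate = 116,345 / 181,346 = 64.16%.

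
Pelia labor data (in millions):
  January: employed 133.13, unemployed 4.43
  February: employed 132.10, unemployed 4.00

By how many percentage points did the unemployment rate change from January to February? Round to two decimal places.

January: labor force = 133.13 + 4.43 = 137.56; u = 4.43/137.56 = 3.22%.
February: labor force = 132.10 + 4.00 = 136.10; u = 4.00/136.10 = 2.94%.
Change = 2.94% − 3.22% = −0.28 pp.

The unemployment rate changed by −0.28 percentage points.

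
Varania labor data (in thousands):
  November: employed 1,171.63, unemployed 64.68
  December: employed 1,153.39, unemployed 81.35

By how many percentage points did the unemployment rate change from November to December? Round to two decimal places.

November: labor force = 1,171.63 + 64.68 = 1,236.31; u = 64.68/1,236.31 = 5.23%.
December: labor force = 1,153.39 + 81.35 = 1,234.74; u = 81.35/1,234.74 = 6.59%.
Change = 6.59% − 5.23% = +1.36 pp.

The unemployment rate changed by +1.36 percentage points.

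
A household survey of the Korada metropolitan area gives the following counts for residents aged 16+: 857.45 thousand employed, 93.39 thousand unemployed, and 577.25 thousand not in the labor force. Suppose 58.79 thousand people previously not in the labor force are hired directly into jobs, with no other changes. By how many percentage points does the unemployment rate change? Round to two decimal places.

Initially, labor force = 857.45 + 93.39 = 950.84 thousand, so u = 93.39/950.84 = 9.82%.
After the change, employed and labor force both rise by 58.79; unemployed unchanged → E = 916.24, U = 93.39, labor force = 1,009.63 thousand.
New unemployment rate = 93.39 / 1,009.63 = 9.25%.
Change = 9.25% − 9.82% = −0.57 percentage points.

The unemployment rate changes by −0.57 percentage points.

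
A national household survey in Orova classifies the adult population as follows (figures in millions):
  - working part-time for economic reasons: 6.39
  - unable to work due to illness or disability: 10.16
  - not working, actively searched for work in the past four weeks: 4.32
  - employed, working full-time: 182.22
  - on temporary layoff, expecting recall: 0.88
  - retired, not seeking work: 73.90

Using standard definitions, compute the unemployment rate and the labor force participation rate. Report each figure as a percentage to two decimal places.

Employed = 6.39 + 182.22 = 188.61 million (anyone who worked, including part-time for economic reasons, counts as employed).
Unemployed = 4.32 + 0.88 = 5.20 million (jobless and actively searching, or on temporary layoff).
Labor force = 188.61 + 5.20 = 193.81 million.
Not in labor force = 10.16 + 73.90 = 84.06 million (those not working and not actively searching are outside the labor force).
Civilian working-age population = 193.81 + 84.06 = 277.87 million.
Unemployment rate = 5.20 / 193.81 = 2.68%.
Labor force participation rate = 193.81 / 277.87 = 69.75%.

Unemployment rate ≈ 2.68%; labor force participation rate ≈ 69.75%.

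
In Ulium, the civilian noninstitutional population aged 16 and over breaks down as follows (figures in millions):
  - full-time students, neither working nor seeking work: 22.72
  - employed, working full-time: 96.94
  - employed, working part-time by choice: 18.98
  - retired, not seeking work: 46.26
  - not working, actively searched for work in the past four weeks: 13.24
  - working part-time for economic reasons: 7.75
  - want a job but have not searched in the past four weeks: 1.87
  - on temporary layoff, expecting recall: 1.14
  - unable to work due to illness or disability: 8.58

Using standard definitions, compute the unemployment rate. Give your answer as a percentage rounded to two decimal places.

Unemployment rate ≈ 10.42%.

Employed = 96.94 + 18.98 + 7.75 = 123.67 million (anyone who worked, including part-time for economic reasons, counts as employed).
Unemployed = 13.24 + 1.14 = 14.38 million (jobless and actively searching, or on temporary layoff).
Labor force = 123.67 + 14.38 = 138.05 million.
Unemployment rate = 14.38 / 138.05 = 10.42%.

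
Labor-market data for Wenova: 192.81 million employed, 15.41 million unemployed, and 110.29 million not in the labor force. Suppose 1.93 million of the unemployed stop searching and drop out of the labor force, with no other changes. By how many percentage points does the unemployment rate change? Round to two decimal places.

The unemployment rate changes by −0.87 percentage points.

Initially, labor force = 192.81 + 15.41 = 208.22 million, so u = 15.41/208.22 = 7.40%.
After the change, unemployed and labor force both fall by 1.93 → E = 192.81, U = 13.48, labor force = 206.29 million.
New unemployment rate = 13.48 / 206.29 = 6.53%.
Change = 6.53% − 7.40% = −0.87 percentage points.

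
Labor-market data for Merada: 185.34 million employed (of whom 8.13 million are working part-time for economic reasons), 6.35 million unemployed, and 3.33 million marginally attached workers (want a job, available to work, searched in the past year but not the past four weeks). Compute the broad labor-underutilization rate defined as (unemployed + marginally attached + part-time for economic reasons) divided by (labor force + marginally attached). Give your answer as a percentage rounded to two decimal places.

Labor force = 185.34 + 6.35 = 191.69 million.
Numerator = 6.35 + 3.33 + 8.13 = 17.81 million.
Denominator = 191.69 + 3.33 = 195.02 million.
Broad rate = 17.81 / 195.02 = 9.13%.

Broad underutilization rate ≈ 9.13%.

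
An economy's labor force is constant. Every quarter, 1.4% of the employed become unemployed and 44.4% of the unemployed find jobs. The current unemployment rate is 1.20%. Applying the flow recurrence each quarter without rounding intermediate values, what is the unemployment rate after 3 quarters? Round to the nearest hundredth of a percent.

Unemployment rate after three quarters ≈ 2.76%.

With a fixed labor force, u_{t+1} = u_t + s·(1−u_t) − f·u_t = u_t·(1−s−f) + s.
Here 1−s−f = 0.542 and s = 0.014.
u_1 = 0.012000 × 0.542 + 0.014 = 0.020504.
u_2 = 0.020504 × 0.542 + 0.014 = 0.025113.
u_3 = 0.025113 × 0.542 + 0.014 = 0.027611.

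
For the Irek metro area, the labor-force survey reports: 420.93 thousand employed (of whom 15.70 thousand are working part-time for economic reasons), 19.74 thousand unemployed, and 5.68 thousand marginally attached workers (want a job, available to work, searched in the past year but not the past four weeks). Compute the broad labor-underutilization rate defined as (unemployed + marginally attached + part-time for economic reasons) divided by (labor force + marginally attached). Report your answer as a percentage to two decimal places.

Labor force = 420.93 + 19.74 = 440.67 thousand.
Numerator = 19.74 + 5.68 + 15.70 = 41.12 thousand.
Denominator = 440.67 + 5.68 = 446.35 thousand.
Broad rate = 41.12 / 446.35 = 9.21%.

Broad underutilization rate ≈ 9.21%.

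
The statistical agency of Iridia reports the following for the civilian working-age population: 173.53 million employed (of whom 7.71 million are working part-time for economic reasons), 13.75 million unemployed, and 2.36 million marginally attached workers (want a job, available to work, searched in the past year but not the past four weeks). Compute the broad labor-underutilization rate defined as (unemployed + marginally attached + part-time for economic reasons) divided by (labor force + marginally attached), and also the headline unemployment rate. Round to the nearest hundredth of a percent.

Broad underutilization rate ≈ 12.56%; headline unemployment rate ≈ 7.34%.

Labor force = 173.53 + 13.75 = 187.28 million.
Numerator = 13.75 + 2.36 + 7.71 = 23.82 million.
Denominator = 187.28 + 2.36 = 189.64 million.
Broad rate = 23.82 / 189.64 = 12.56%.
Headline unemployment rate = 13.75 / 187.28 = 7.34%.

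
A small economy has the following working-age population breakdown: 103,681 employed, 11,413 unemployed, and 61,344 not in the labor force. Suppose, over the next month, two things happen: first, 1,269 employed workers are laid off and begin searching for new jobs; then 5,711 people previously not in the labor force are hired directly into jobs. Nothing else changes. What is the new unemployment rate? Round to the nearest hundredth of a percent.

New unemployment rate ≈ 10.50%.

Initially, labor force = 103,681 + 11,413 = 115,094, so u = 11,413/115,094 = 9.92%.
After the first change, employed falls and unemployed rises by 1,269; labor force unchanged → E = 102,412, U = 12,682, labor force = 115,094.
After the second change, employed and labor force both rise by 5,711; unemployed unchanged → E = 108,123, U = 12,682, labor force = 120,805.
New unemployment rate = 12,682 / 120,805 = 10.50%.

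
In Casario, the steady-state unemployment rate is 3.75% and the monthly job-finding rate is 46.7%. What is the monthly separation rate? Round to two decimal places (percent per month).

From u* = s/(s+f): s = u·f/(1−u).
s = 0.0375 × 46.7 / (1 − 0.0375) = 1.7512 / 0.9625 ≈ 1.82% per month.

Separation rate ≈ 1.82% per month.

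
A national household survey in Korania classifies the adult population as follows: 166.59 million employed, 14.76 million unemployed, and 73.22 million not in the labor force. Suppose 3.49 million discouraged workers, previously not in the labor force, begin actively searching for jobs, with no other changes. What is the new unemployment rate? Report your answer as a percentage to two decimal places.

Initially, labor force = 166.59 + 14.76 = 181.35 million, so u = 14.76/181.35 = 8.14%.
After the change, unemployed and labor force both rise by 3.49 → E = 166.59, U = 18.25, labor force = 184.84 million.
New unemployment rate = 18.25 / 184.84 = 9.87%.

New unemployment rate ≈ 9.87%.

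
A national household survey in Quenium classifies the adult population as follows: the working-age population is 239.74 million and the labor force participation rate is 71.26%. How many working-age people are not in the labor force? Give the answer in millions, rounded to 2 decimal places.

About 68.90 million are not in the labor force.

Share not in the labor force = 1 − 0.7126 = 0.2874.
Not in labor force = 0.2874 × 239.74 ≈ 68.90 million.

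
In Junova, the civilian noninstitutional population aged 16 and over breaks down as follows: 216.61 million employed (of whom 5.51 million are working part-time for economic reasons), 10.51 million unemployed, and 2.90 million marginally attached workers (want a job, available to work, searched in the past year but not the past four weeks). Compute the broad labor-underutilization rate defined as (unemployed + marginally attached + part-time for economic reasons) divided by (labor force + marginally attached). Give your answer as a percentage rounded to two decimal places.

Labor force = 216.61 + 10.51 = 227.12 million.
Numerator = 10.51 + 2.90 + 5.51 = 18.92 million.
Denominator = 227.12 + 2.90 = 230.02 million.
Broad rate = 18.92 / 230.02 = 8.23%.

Broad underutilization rate ≈ 8.23%.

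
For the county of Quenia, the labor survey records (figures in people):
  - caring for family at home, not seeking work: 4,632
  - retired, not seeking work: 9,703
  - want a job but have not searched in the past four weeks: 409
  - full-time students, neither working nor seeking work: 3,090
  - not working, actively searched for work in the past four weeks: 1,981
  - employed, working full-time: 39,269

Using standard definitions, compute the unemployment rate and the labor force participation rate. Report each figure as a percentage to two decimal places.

Unemployment rate ≈ 4.80%; labor force participation rate ≈ 69.82%.

Employed = 39,269.
Unemployed = 1,981.
Labor force = 39,269 + 1,981 = 41,250.
Not in labor force = 4,632 + 9,703 + 409 + 3,090 = 17,834 (those not working and not actively searching are outside the labor force — including those who want a job but have given up searching).
Civilian working-age population = 41,250 + 17,834 = 59,084.
Unemployment rate = 1,981 / 41,250 = 4.80%.
Labor force participation rate = 41,250 / 59,084 = 69.82%.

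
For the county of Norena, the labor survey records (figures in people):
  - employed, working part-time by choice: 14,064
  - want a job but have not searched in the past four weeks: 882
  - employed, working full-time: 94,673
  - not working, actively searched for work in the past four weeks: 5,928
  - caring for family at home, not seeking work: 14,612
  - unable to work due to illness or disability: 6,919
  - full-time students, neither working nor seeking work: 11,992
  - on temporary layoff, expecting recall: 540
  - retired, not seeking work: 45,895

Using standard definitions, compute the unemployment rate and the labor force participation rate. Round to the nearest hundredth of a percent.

Employed = 14,064 + 94,673 = 108,737.
Unemployed = 5,928 + 540 = 6,468 (jobless and actively searching, or on temporary layoff).
Labor force = 108,737 + 6,468 = 115,205.
Not in labor force = 882 + 14,612 + 6,919 + 11,992 + 45,895 = 80,300 (those not working and not actively searching are outside the labor force — including those who want a job but have given up searching).
Civilian working-age population = 115,205 + 80,300 = 195,505.
Unemployment rate = 6,468 / 115,205 = 5.61%.
Labor force participation rate = 115,205 / 195,505 = 58.93%.

Unemployment rate ≈ 5.61%; labor force participation rate ≈ 58.93%.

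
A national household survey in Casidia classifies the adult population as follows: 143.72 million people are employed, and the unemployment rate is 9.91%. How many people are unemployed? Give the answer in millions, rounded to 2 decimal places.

Let U be the number unemployed. The labor force is E + U, and U/(E+U) = 0.0991.
So U = 0.0991 × 143.72 / (1 − 0.0991) = 14.2427 / 0.9009 ≈ 15.81 million.

About 15.81 million are unemployed.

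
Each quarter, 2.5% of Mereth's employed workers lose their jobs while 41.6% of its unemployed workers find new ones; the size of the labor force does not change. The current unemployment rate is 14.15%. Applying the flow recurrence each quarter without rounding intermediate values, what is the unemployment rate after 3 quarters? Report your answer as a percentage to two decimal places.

With a fixed labor force, u_{t+1} = u_t + s·(1−u_t) − f·u_t = u_t·(1−s−f) + s.
Here 1−s−f = 0.559 and s = 0.025.
u_1 = 0.141500 × 0.559 + 0.025 = 0.104099.
u_2 = 0.104099 × 0.559 + 0.025 = 0.083191.
u_3 = 0.083191 × 0.559 + 0.025 = 0.071504.

Unemployment rate after three quarters ≈ 7.15%.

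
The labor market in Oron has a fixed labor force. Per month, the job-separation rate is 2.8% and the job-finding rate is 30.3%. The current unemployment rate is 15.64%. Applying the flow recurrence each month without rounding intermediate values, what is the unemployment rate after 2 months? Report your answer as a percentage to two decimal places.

Unemployment rate after two months ≈ 11.67%.

With a fixed labor force, u_{t+1} = u_t + s·(1−u_t) − f·u_t = u_t·(1−s−f) + s.
Here 1−s−f = 0.669 and s = 0.028.
u_1 = 0.156400 × 0.669 + 0.028 = 0.132632.
u_2 = 0.132632 × 0.669 + 0.028 = 0.116731.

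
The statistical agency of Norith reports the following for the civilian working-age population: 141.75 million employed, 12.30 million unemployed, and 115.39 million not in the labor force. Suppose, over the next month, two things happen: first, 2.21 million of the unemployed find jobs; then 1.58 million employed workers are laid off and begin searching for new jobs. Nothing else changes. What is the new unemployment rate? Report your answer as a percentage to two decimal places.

New unemployment rate ≈ 7.58%.

Initially, labor force = 141.75 + 12.30 = 154.05 million, so u = 12.30/154.05 = 7.98%.
After the first change, unemployed falls and employed rises by 2.21; labor force unchanged → E = 143.96, U = 10.09, labor force = 154.05 million.
After the second change, employed falls and unemployed rises by 1.58; labor force unchanged → E = 142.38, U = 11.67, labor force = 154.05 million.
New unemployment rate = 11.67 / 154.05 = 7.58%.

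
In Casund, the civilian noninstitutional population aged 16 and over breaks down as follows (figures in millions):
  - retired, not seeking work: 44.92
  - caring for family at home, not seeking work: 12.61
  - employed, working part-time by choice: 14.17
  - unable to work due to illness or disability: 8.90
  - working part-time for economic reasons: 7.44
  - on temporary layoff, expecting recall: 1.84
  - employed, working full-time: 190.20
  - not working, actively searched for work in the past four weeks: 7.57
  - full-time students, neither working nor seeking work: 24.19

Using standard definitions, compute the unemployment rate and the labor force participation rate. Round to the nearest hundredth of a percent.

Unemployment rate ≈ 4.25%; labor force participation rate ≈ 70.94%.

Employed = 14.17 + 7.44 + 190.20 = 211.81 million (anyone who worked, including part-time for economic reasons, counts as employed).
Unemployed = 1.84 + 7.57 = 9.41 million (jobless and actively searching, or on temporary layoff).
Labor force = 211.81 + 9.41 = 221.22 million.
Not in labor force = 44.92 + 12.61 + 8.90 + 24.19 = 90.62 million (those not working and not actively searching are outside the labor force).
Civilian working-age population = 221.22 + 90.62 = 311.84 million.
Unemployment rate = 9.41 / 221.22 = 4.25%.
Labor force participation rate = 221.22 / 311.84 = 70.94%.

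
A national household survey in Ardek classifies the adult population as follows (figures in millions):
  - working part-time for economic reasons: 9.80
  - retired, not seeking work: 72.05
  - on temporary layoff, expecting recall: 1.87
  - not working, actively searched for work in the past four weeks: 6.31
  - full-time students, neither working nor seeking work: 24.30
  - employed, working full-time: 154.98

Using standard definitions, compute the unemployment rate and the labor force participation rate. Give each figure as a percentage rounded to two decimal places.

Employed = 9.80 + 154.98 = 164.78 million (anyone who worked, including part-time for economic reasons, counts as employed).
Unemployed = 1.87 + 6.31 = 8.18 million (jobless and actively searching, or on temporary layoff).
Labor force = 164.78 + 8.18 = 172.96 million.
Not in labor force = 72.05 + 24.30 = 96.35 million (those not working and not actively searching are outside the labor force).
Civilian working-age population = 172.96 + 96.35 = 269.31 million.
Unemployment rate = 8.18 / 172.96 = 4.73%.
Labor force participation rate = 172.96 / 269.31 = 64.22%.

Unemployment rate ≈ 4.73%; labor force participation rate ≈ 64.22%.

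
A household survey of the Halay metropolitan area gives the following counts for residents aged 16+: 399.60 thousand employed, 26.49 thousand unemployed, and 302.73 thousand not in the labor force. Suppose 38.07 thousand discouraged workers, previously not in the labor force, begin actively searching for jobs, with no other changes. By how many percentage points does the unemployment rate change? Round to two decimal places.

The unemployment rate changes by +7.69 percentage points.

Initially, labor force = 399.60 + 26.49 = 426.09 thousand, so u = 26.49/426.09 = 6.22%.
After the change, unemployed and labor force both rise by 38.07 → E = 399.60, U = 64.56, labor force = 464.16 thousand.
New unemployment rate = 64.56 / 464.16 = 13.91%.
Change = 13.91% − 6.22% = +7.69 percentage points.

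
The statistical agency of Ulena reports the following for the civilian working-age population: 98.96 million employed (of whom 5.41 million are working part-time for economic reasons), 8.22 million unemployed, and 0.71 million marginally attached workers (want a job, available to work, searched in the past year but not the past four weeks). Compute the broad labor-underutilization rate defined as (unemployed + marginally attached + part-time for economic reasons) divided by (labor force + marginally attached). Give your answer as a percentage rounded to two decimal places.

Broad underutilization rate ≈ 13.29%.

Labor force = 98.96 + 8.22 = 107.18 million.
Numerator = 8.22 + 0.71 + 5.41 = 14.34 million.
Denominator = 107.18 + 0.71 = 107.89 million.
Broad rate = 14.34 / 107.89 = 13.29%.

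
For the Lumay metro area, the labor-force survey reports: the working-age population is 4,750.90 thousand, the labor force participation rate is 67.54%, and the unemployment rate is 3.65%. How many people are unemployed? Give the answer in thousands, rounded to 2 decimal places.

Labor force = 0.6754 × 4,750.90 = 3,208.76 thousand.
Unemployed = 0.0365 × 3,208.76 ≈ 117.12 thousand.

About 117.12 thousand are unemployed.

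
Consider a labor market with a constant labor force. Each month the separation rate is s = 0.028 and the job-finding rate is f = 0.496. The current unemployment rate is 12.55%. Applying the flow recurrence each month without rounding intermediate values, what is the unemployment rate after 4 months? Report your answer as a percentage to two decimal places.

Unemployment rate after four months ≈ 5.71%.

With a fixed labor force, u_{t+1} = u_t + s·(1−u_t) − f·u_t = u_t·(1−s−f) + s.
Here 1−s−f = 0.476 and s = 0.028.
u_1 = 0.125500 × 0.476 + 0.028 = 0.087738.
u_2 = 0.087738 × 0.476 + 0.028 = 0.069763.
u_3 = 0.069763 × 0.476 + 0.028 = 0.061207.
u_4 = 0.061207 × 0.476 + 0.028 = 0.057135.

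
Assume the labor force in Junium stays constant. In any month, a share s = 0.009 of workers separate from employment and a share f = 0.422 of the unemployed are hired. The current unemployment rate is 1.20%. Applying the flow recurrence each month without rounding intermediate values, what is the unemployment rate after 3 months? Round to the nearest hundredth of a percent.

With a fixed labor force, u_{t+1} = u_t + s·(1−u_t) − f·u_t = u_t·(1−s−f) + s.
Here 1−s−f = 0.569 and s = 0.009.
u_1 = 0.012000 × 0.569 + 0.009 = 0.015828.
u_2 = 0.015828 × 0.569 + 0.009 = 0.018006.
u_3 = 0.018006 × 0.569 + 0.009 = 0.019245.

Unemployment rate after three months ≈ 1.92%.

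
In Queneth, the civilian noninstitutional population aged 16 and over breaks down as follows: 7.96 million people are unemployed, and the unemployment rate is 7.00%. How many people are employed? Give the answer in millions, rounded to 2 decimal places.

Labor force = U / u = 7.96 / 0.0700 ≈ 113.71 million.
Employed = labor force − unemployed = 113.71 − 7.96 = 105.75 million.

About 105.75 million are employed.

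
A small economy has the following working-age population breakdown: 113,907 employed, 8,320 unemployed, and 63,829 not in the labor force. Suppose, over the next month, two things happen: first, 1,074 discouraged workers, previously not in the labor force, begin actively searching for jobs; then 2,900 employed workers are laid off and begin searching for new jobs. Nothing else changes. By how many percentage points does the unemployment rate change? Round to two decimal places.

The unemployment rate changes by +3.16 percentage points.

Initially, labor force = 113,907 + 8,320 = 122,227, so u = 8,320/122,227 = 6.81%.
After the first change, unemployed and labor force both rise by 1,074 → E = 113,907, U = 9,394, labor force = 123,301.
After the second change, employed falls and unemployed rises by 2,900; labor force unchanged → E = 111,007, U = 12,294, labor force = 123,301.
New unemployment rate = 12,294 / 123,301 = 9.97%.
Change = 9.97% − 6.81% = +3.16 percentage points.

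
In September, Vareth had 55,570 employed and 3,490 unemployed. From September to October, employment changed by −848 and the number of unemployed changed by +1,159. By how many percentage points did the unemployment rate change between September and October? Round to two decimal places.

September: labor force = 55,570 + 3,490 = 59,060; u = 3,490/59,060 = 5.91%.
October: labor force = 54,722 + 4,649 = 59,371; u = 4,649/59,371 = 7.83%.
Change = 7.83% − 5.91% = +1.92 pp.

The unemployment rate changed by +1.92 percentage points.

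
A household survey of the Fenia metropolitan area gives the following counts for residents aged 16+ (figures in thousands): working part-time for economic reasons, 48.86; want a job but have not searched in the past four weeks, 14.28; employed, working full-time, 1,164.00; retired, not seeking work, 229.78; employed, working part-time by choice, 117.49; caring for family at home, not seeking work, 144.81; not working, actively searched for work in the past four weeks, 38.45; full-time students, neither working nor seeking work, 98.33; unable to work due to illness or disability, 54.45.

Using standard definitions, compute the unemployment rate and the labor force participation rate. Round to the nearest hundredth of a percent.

Employed = 48.86 + 1,164.00 + 117.49 = 1,330.35 thousand (anyone who worked, including part-time for economic reasons, counts as employed).
Unemployed = 38.45 thousand.
Labor force = 1,330.35 + 38.45 = 1,368.80 thousand.
Not in labor force = 14.28 + 229.78 + 144.81 + 98.33 + 54.45 = 541.65 thousand (those not working and not actively searching are outside the labor force — including those who want a job but have given up searching).
Civilian working-age population = 1,368.80 + 541.65 = 1,910.45 thousand.
Unemployment rate = 38.45 / 1,368.80 = 2.81%.
Labor force participation rate = 1,368.80 / 1,910.45 = 71.65%.

Unemployment rate ≈ 2.81%; labor force participation rate ≈ 71.65%.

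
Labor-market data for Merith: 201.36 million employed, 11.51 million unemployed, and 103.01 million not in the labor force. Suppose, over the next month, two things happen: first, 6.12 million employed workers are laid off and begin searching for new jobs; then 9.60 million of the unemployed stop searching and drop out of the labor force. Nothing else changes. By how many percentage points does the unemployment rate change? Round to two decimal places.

Initially, labor force = 201.36 + 11.51 = 212.87 million, so u = 11.51/212.87 = 5.41%.
After the first change, employed falls and unemployed rises by 6.12; labor force unchanged → E = 195.24, U = 17.63, labor force = 212.87 million.
After the second change, unemployed and labor force both fall by 9.60 → E = 195.24, U = 8.03, labor force = 203.27 million.
New unemployment rate = 8.03 / 203.27 = 3.95%.
Change = 3.95% − 5.41% = −1.46 percentage points.

The unemployment rate changes by −1.46 percentage points.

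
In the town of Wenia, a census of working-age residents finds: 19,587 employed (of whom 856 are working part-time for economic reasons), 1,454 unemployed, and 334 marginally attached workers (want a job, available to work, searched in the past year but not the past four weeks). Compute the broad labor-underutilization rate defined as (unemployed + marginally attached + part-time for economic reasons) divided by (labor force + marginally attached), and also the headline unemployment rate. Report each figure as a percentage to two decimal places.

Labor force = 19,587 + 1,454 = 21,041.
Numerator = 1,454 + 334 + 856 = 2,644.
Denominator = 21,041 + 334 = 21,375.
Broad rate = 2,644 / 21,375 = 12.37%.
Headline unemployment rate = 1,454 / 21,041 = 6.91%.

Broad underutilization rate ≈ 12.37%; headline unemployment rate ≈ 6.91%.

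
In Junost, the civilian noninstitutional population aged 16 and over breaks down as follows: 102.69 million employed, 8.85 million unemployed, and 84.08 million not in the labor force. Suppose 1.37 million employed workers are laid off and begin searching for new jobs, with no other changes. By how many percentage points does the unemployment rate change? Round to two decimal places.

Initially, labor force = 102.69 + 8.85 = 111.54 million, so u = 8.85/111.54 = 7.93%.
After the change, employed falls and unemployed rises by 1.37; labor force unchanged → E = 101.32, U = 10.22, labor force = 111.54 million.
New unemployment rate = 10.22 / 111.54 = 9.16%.
Change = 9.16% − 7.93% = +1.23 percentage points.

The unemployment rate changes by +1.23 percentage points.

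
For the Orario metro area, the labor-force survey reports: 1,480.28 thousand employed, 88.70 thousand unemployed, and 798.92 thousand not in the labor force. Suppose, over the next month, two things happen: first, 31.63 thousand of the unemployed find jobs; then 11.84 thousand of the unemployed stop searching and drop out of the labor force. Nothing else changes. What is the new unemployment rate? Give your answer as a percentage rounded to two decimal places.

New unemployment rate ≈ 2.90%.

Initially, labor force = 1,480.28 + 88.70 = 1,568.98 thousand, so u = 88.70/1,568.98 = 5.65%.
After the first change, unemployed falls and employed rises by 31.63; labor force unchanged → E = 1,511.91, U = 57.07, labor force = 1,568.98 thousand.
After the second change, unemployed and labor force both fall by 11.84 → E = 1,511.91, U = 45.23, labor force = 1,557.14 thousand.
New unemployment rate = 45.23 / 1,557.14 = 2.90%.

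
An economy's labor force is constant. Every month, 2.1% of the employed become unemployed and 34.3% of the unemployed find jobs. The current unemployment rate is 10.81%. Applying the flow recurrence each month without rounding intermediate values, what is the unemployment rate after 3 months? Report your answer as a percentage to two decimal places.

Unemployment rate after three months ≈ 7.07%.

With a fixed labor force, u_{t+1} = u_t + s·(1−u_t) − f·u_t = u_t·(1−s−f) + s.
Here 1−s−f = 0.636 and s = 0.021.
u_1 = 0.108100 × 0.636 + 0.021 = 0.089752.
u_2 = 0.089752 × 0.636 + 0.021 = 0.078082.
u_3 = 0.078082 × 0.636 + 0.021 = 0.070660.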